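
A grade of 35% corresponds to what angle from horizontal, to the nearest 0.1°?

tan θ = 35/100 = 0.3500
θ = arctan(0.3500) = 19.29°

19.3°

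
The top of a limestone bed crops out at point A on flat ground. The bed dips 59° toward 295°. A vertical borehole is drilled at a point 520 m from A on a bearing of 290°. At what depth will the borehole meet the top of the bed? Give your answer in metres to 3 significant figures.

862 m

The hole lies 5° from the dip direction, so the down-dip offset is 520 × cos 5° = 518.02 m.
Depth = down-dip offset × tan(dip) = 518.02 × tan 59° = 518.02 × 1.6643
Depth = 862.13 m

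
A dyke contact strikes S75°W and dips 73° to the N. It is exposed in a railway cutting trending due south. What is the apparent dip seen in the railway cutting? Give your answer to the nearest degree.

The strike is S75°W and the section trends due south; the acute angle between them is β = 75°.
tan α = tan 73° × sin 75° = 3.2709 × 0.9659 = 3.1594
α = arctan(3.1594) = 72.44°

72°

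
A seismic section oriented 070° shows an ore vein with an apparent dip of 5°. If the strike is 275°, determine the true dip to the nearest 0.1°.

β = acute angle between strike 275° and section 070° = 25°.
tan(true dip) = tan 5° / sin 25° = 0.2070
true dip = arctan 0.2070 = 11.70°

11.7°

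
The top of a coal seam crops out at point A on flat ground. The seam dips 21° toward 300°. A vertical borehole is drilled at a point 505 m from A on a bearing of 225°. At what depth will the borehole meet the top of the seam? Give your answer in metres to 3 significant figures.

The hole lies 75° from the dip direction, so the down-dip offset is 505 × cos 75° = 130.70 m.
Depth = down-dip offset × tan(dip) = 130.70 × tan 21° = 130.70 × 0.3839
Depth = 50.17 m

50.2 m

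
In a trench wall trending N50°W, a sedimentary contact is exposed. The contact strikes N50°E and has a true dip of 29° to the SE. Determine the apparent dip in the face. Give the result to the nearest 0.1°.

28.6°

The strike is N50°E and the section trends N50°W; the acute angle between them is β = 80°.
tan(apparent dip) = tan 29° · sin 80° = 0.5459
α = arctan(0.5459) = 28.63°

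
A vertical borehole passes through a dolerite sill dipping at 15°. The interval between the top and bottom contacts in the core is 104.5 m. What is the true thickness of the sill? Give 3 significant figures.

True thickness t = h · cos(dip) = 104.5 × cos 15°
t = 104.5 × 0.9659 = 100.939 m

101 m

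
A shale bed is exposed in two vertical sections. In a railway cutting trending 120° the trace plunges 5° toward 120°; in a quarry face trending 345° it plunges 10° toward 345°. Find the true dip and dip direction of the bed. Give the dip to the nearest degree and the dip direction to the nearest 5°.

Represent each trace as a vector plunging at its apparent dip toward its trend (east-north-up frame): v₁ = (0.863, -0.498, -0.087), v₂ = (-0.255, 0.951, -0.174).
The plane normal is n = v₁ × v₂ ∝ (0.169, 0.172, 0.694).
Dip δ = arctan(|n_h|/n_z) = arctan(0.241/0.694) = 19.2°.
Dip direction = atan2(0.169, 0.172) = 45° (azimuth of n's horizontal projection).

true dip 19°, dip direction 045°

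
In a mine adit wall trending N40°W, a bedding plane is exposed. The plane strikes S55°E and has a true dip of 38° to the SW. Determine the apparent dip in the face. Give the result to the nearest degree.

The section lies 15° from the strike.
tan α = tan 38° × sin 15° = 0.7813 × 0.2588 = 0.2022
apparent dip = arctan 0.2022 = 11.43°

11°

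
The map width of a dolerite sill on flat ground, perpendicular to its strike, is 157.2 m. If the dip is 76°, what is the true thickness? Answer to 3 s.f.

153 m

True thickness t = w · sin(dip) = 157.2 × sin 76°
t = 157.2 × 0.9703 = 152.530 m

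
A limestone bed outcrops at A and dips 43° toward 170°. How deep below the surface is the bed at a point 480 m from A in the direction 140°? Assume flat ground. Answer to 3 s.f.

388 m

The hole lies 30° from the dip direction, so the down-dip offset is 480 × cos 30° = 415.69 m.
Depth = down-dip offset × tan(dip) = 415.69 × tan 43° = 415.69 × 0.9325
Depth = 387.64 m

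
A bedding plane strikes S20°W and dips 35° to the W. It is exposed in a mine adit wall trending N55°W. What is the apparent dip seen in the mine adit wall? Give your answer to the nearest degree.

34°

Angle between strike (S20°W) and section (N55°W): β = 75°.
tan α = tan 35° × sin 75° = 0.7002 × 0.9659 = 0.6763
apparent dip = arctan 0.6763 = 34.07°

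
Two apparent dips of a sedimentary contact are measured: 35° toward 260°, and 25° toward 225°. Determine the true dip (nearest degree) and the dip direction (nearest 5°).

Represent each trace as a vector plunging at its apparent dip toward its trend (east-north-up frame): v₁ = (-0.807, -0.142, -0.574), v₂ = (-0.641, -0.641, -0.423).
n = v₁ × v₂ = (-0.307, 0.027, 0.426) (taken with n_z > 0).
Dip δ = arctan(|n_h|/n_z) = arctan(0.309/0.426) = 35.9°.
Dip direction = atan2(-0.307, 0.027) = 275° (azimuth of n's horizontal projection).

true dip 36°, dip direction 275°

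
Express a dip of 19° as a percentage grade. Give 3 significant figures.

grade % = 100 × tan 19° = 100 × 0.3443

34.4%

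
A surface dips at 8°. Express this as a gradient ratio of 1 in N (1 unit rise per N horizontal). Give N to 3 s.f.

1 in 7.12

1 : N means tan θ = 1/N, so N = 1/tan 8° = 1/0.1405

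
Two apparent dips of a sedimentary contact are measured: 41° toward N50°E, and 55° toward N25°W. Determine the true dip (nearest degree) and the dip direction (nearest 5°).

true dip 57°, dip direction 355°

Each apparent-dip line lies in the plane. As unit vectors (x east, y north, z up), v₁ plunges 41°→N50°E and v₂ plunges 55°→N25°W.
The plane normal is n = v₁ × v₂ ∝ (-0.056, 0.633, 0.418).
tan δ = √(n_x²+n_y²)/n_z = 0.635/0.418, so δ = 56.6°.
The horizontal component of n points toward azimuth atan2(n_x, n_y) = 355°, the dip direction.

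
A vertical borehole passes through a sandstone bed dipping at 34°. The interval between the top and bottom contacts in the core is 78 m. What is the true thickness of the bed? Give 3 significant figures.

True thickness t = h · cos(dip) = 78 × cos 34°
t = 78 × 0.8290 = 64.665 m

64.7 m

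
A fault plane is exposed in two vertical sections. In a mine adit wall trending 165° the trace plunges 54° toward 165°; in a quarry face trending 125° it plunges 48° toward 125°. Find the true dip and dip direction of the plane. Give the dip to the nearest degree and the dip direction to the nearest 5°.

The two traces are lines in the plane: v₁ = (sin 165°·cos 54°, cos 165°·cos 54°, −sin 54°), v₂ = (sin 125°·cos 48°, cos 125°·cos 48°, −sin 48°).
Cross product v₁ × v₂ gives the pole to the plane: n ∝ (0.111, -0.330, 0.253).
True dip = arccos(n_z / |n|) = arccos(0.5870) = 54.1°.
Dip direction = atan2(0.111, -0.330) = 161° (azimuth of n's horizontal projection).

true dip 54°, dip direction 160°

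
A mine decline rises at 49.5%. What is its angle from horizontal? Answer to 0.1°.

26.3°

tan θ = 49.5/100 = 0.4950
θ = arctan(0.4950) = 26.34°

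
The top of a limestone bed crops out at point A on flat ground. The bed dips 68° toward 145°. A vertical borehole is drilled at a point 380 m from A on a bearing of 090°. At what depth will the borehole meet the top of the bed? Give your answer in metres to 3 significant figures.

539 m

The hole lies 55° from the dip direction, so the down-dip offset is 380 × cos 55° = 217.96 m.
Depth = down-dip offset × tan(dip) = 217.96 × tan 68° = 217.96 × 2.4751
Depth = 539.47 m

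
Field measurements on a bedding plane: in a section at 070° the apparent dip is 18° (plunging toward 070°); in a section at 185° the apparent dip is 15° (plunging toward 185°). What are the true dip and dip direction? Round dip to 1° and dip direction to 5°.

true dip 29°, dip direction 125°

The two traces are lines in the plane: v₁ = (sin 70°·cos 18°, cos 70°·cos 18°, −sin 18°), v₂ = (sin 185°·cos 15°, cos 185°·cos 15°, −sin 15°).
n = v₁ × v₂ = (0.382, -0.257, 0.833) (taken with n_z > 0).
True dip = arccos(n_z / |n|) = arccos(0.8752) = 28.9°.
Dip direction = atan2(0.382, -0.257) = 124° (azimuth of n's horizontal projection).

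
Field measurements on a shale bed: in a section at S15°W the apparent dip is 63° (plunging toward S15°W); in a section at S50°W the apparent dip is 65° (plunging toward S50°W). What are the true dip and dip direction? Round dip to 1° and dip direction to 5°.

true dip 65°, dip direction 220°

Represent each trace as a vector plunging at its apparent dip toward its trend (east-north-up frame): v₁ = (-0.118, -0.439, -0.891), v₂ = (-0.324, -0.272, -0.906).
n = v₁ × v₂ = (-0.155, -0.182, 0.110) (taken with n_z > 0).
tan δ = √(n_x²+n_y²)/n_z = 0.239/0.110, so δ = 65.3°.
The horizontal component of n points toward azimuth atan2(n_x, n_y) = 220°, the dip direction.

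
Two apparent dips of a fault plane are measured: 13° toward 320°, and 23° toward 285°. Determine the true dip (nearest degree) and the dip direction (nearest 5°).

Each apparent-dip line lies in the plane. As unit vectors (x east, y north, z up), v₁ plunges 13°→320° and v₂ plunges 23°→285°.
n = v₁ × v₂ = (-0.238, -0.045, 0.514) (taken with n_z > 0).
Dip δ = arctan(|n_h|/n_z) = arctan(0.242/0.514) = 25.2°.
Dip direction = azimuth of (n_x, n_y) = atan2(-0.238, -0.045) = 259°.

true dip 25°, dip direction 260°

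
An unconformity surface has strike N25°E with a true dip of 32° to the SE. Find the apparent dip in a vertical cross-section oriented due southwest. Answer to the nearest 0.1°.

12.1°

The strike is N25°E and the section trends due southwest; the acute angle between them is β = 20°.
tan(apparent dip) = tan 32° · sin 20° = 0.2137
α = arctan(0.2137) = 12.06°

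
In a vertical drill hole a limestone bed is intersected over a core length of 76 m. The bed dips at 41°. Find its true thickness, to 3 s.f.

57.4 m

True thickness t = h · cos(dip) = 76 × cos 41°
t = 76 × 0.7547 = 57.358 m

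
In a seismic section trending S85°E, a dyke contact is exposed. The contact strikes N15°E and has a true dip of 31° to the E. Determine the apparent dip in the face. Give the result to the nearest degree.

31°

The strike is N15°E and the section trends S85°E; the acute angle between them is β = 80°.
tan α = tan 31° × sin 80° = 0.6009 × 0.9848 = 0.5917
α = arctan(0.5917) = 30.61°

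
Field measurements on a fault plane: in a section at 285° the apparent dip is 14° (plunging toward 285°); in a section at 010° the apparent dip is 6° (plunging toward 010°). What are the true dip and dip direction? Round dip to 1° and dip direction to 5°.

true dip 15°, dip direction 305°

Each apparent-dip line lies in the plane. As unit vectors (x east, y north, z up), v₁ plunges 14°→285° and v₂ plunges 6°→010°.
The plane normal is n = v₁ × v₂ ∝ (-0.211, 0.140, 0.961).
True dip = arccos(n_z / |n|) = arccos(0.9671) = 14.7°.
The horizontal component of n points toward azimuth atan2(n_x, n_y) = 304°, the dip direction.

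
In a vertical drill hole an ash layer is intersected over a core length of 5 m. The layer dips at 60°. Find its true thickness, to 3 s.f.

True thickness t = h · cos(dip) = 5 × cos 60°
t = 5 × 0.5000 = 2.500 m

2.50 m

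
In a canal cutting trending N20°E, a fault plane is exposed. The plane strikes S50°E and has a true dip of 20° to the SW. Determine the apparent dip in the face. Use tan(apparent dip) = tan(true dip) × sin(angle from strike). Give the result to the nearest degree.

Angle between strike (S50°E) and section (N20°E): β = 70°.
tan(apparent dip) = tan 20° · sin 70° = 0.3420
α = arctan(0.3420) = 18.88°

19°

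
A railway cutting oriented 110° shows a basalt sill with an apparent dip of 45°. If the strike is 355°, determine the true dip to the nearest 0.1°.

47.8°

The section is 65° from the strike.
tan(true dip) = tan 45° / sin 65° = 1.1034
true dip = arctan 1.1034 = 47.81°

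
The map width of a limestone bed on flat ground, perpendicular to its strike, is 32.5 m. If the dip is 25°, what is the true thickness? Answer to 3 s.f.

True thickness t = w · sin(dip) = 32.5 × sin 25°
t = 32.5 × 0.4226 = 13.735 m

13.7 m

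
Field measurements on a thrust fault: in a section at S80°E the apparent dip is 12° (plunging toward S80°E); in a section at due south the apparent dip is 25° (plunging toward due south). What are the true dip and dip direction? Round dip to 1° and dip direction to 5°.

true dip 26°, dip direction 165°

Represent each trace as a vector plunging at its apparent dip toward its trend (east-north-up frame): v₁ = (0.963, -0.170, -0.208), v₂ = (0.000, -0.906, -0.423).
Cross product v₁ × v₂ gives the pole to the plane: n ∝ (0.117, -0.407, 0.873).
tan δ = √(n_x²+n_y²)/n_z = 0.423/0.873, so δ = 25.9°.
Dip direction = atan2(0.117, -0.407) = 164° (azimuth of n's horizontal projection).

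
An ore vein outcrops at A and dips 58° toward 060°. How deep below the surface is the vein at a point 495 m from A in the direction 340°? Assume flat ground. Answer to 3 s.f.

The hole lies 80° from the dip direction, so the down-dip offset is 495 × cos 80° = 85.96 m.
Depth = down-dip offset × tan(dip) = 85.96 × tan 58° = 85.96 × 1.6003
Depth = 137.56 m

138 m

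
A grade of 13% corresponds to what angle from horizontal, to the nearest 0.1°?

7.4°

tan θ = 13/100 = 0.1300
θ = arctan(0.1300) = 7.41°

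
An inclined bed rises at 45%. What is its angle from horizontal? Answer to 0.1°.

tan θ = 45/100 = 0.4500
θ = arctan(0.4500) = 24.23°

24.2°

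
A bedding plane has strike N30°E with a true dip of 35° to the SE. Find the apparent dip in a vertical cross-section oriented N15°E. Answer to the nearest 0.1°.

10.3°

The strike is N30°E and the section trends N15°E; the acute angle between them is β = 15°.
tan α = tan 35° × sin 15° = 0.7002 × 0.2588 = 0.1812
α = arctan(0.1812) = 10.27°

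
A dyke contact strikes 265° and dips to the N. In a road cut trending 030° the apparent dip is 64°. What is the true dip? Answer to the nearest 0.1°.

The section is 55° from the strike.
tan δ = tan α / sin β = tan 64° / sin 55° = 2.0503 / 0.8192 = 2.5030
true dip = arctan 2.5030 = 68.22°

68.2°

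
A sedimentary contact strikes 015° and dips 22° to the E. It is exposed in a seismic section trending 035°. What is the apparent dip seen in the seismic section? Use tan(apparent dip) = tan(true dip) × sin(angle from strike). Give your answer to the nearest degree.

8°

The section lies 20° from the strike.
tan α = tan 22° × sin 20° = 0.4040 × 0.3420 = 0.1382
α = arctan(0.1382) = 7.87°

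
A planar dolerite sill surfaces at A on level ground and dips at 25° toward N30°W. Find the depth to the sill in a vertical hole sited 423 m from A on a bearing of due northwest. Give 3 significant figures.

The hole lies 15° from the dip direction, so the down-dip offset is 423 × cos 15° = 408.59 m.
Depth = down-dip offset × tan(dip) = 408.59 × tan 25° = 408.59 × 0.4663
Depth = 190.53 m

191 m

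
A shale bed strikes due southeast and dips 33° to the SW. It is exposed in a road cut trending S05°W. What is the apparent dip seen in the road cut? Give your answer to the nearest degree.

26°

The section lies 50° from the strike.
tan(apparent dip) = tan 33° · sin 50° = 0.4975
α = arctan(0.4975) = 26.45°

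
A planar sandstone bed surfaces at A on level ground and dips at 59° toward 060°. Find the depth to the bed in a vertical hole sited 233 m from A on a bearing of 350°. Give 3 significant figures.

The hole lies 70° from the dip direction, so the down-dip offset is 233 × cos 70° = 79.69 m.
Depth = down-dip offset × tan(dip) = 79.69 × tan 59° = 79.69 × 1.6643
Depth = 132.63 m

133 m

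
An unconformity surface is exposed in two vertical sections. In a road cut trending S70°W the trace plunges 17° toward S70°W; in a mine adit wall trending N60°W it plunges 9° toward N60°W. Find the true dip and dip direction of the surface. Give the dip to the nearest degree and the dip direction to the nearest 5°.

true dip 17°, dip direction 240°

Each apparent-dip line lies in the plane. As unit vectors (x east, y north, z up), v₁ plunges 17°→S70°W and v₂ plunges 9°→N60°W.
Cross product v₁ × v₂ gives the pole to the plane: n ∝ (-0.196, -0.110, 0.724).
Dip δ = arctan(|n_h|/n_z) = arctan(0.224/0.724) = 17.2°.
Dip direction = atan2(-0.196, -0.110) = 241° (azimuth of n's horizontal projection).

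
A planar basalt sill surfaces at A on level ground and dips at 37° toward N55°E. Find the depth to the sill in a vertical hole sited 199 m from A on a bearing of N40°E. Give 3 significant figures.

145 m

The hole lies 15° from the dip direction, so the down-dip offset is 199 × cos 15° = 192.22 m.
Depth = down-dip offset × tan(dip) = 192.22 × tan 37° = 192.22 × 0.7536
Depth = 144.85 m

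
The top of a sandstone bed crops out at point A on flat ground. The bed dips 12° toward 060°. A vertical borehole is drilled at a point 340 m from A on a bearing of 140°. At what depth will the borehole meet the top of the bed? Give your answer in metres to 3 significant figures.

The hole lies 80° from the dip direction, so the down-dip offset is 340 × cos 80° = 59.04 m.
Depth = down-dip offset × tan(dip) = 59.04 × tan 12° = 59.04 × 0.2126
Depth = 12.55 m

12.5 m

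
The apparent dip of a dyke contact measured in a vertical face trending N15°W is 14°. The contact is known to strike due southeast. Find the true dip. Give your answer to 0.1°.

26.5°

β = acute angle between strike due southeast and section N15°W = 30°.
tan δ = tan α / sin β = tan 14° / sin 30° = 0.2493 / 0.5000 = 0.4987
δ = arctan(0.4987) = 26.50°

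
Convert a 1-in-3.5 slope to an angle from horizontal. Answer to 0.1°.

15.9°

tan θ = 1/3.5 = 0.2857
θ = arctan(0.2857) = 15.95°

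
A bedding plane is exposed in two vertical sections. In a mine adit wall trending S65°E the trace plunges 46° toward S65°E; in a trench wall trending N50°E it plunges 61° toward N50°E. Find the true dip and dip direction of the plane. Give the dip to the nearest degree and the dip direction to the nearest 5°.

Each apparent-dip line lies in the plane. As unit vectors (x east, y north, z up), v₁ plunges 46°→S65°E and v₂ plunges 61°→N50°E.
The plane normal is n = v₁ × v₂ ∝ (0.481, 0.283, 0.305).
tan δ = √(n_x²+n_y²)/n_z = 0.558/0.305, so δ = 61.3°.
Dip direction = azimuth of (n_x, n_y) = atan2(0.481, 0.283) = 59°.

true dip 61°, dip direction 060°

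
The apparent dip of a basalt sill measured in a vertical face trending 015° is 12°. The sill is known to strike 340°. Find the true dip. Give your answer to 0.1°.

β = acute angle between strike 340° and section 015° = 35°.
tan(true dip) = tan 12° / sin 35° = 0.3706
true dip = arctan 0.3706 = 20.33°

20.3°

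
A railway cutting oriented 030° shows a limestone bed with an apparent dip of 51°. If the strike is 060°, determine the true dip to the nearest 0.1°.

68.0°

β = acute angle between strike 060° and section 030° = 30°.
tan(true dip) = tan 51° / sin 30° = 2.4698
δ = arctan(2.4698) = 67.96°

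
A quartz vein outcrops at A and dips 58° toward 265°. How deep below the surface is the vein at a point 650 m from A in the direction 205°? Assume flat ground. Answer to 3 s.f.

The hole lies 60° from the dip direction, so the down-dip offset is 650 × cos 60° = 325.00 m.
Depth = down-dip offset × tan(dip) = 325.00 × tan 58° = 325.00 × 1.6003
Depth = 520.11 m

520 m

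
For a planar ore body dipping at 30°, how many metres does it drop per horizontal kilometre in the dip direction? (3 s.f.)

577 m

drop per km = 1000 × tan 30° = 1000 × 0.5774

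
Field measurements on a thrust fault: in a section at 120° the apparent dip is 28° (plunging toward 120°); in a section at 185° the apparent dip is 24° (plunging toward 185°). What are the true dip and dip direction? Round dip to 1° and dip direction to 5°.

The two traces are lines in the plane: v₁ = (sin 120°·cos 28°, cos 120°·cos 28°, −sin 28°), v₂ = (sin 185°·cos 24°, cos 185°·cos 24°, −sin 24°).
n = v₁ × v₂ = (0.248, -0.348, 0.731) (taken with n_z > 0).
True dip = arccos(n_z / |n|) = arccos(0.8633) = 30.3°.
Dip direction = azimuth of (n_x, n_y) = atan2(0.248, -0.348) = 145°.

true dip 30°, dip direction 145°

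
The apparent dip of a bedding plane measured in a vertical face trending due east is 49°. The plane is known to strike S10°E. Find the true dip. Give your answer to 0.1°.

49.4°

β = acute angle between strike S10°E and section due east = 80°.
tan δ = tan α / sin β = tan 49° / sin 80° = 1.1504 / 0.9848 = 1.1681
true dip = arctan 1.1681 = 49.43°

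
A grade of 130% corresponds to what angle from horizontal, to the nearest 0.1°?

tan θ = 130/100 = 1.3000
θ = arctan(1.3000) = 52.43°

52.4°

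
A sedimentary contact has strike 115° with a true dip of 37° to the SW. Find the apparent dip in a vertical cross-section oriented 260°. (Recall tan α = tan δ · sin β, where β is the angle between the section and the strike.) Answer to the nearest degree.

The strike is 115° and the section trends 260°; the acute angle between them is β = 35°.
tan(apparent dip) = tan 37° · sin 35° = 0.4322
α = arctan(0.4322) = 23.38°

23°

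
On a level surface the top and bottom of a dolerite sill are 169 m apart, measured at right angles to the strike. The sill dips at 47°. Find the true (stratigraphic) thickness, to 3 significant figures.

True thickness t = w · sin(dip) = 169 × sin 47°
t = 169 × 0.7314 = 123.599 m

124 m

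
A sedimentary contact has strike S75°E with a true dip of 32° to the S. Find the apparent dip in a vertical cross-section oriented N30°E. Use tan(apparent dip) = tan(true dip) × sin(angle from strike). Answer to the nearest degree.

31°

The strike is S75°E and the section trends N30°E; the acute angle between them is β = 75°.
tan(apparent dip) = tan 32° · sin 75° = 0.6036
α = arctan(0.6036) = 31.11°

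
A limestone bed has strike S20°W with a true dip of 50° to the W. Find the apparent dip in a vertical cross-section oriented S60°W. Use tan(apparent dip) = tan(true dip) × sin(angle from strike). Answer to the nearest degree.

Angle between strike (S20°W) and section (S60°W): β = 40°.
tan α = tan 50° × sin 40° = 1.1918 × 0.6428 = 0.7660
α = arctan(0.7660) = 37.45°

37°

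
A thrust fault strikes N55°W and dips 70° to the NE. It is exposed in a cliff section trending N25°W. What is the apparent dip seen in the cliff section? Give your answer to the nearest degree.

54°

The section lies 30° from the strike.
tan(apparent dip) = tan 70° · sin 30° = 1.3737
α = arctan(1.3737) = 53.95°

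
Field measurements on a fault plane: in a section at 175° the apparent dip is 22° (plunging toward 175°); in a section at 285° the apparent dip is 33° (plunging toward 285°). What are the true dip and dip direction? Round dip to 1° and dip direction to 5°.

true dip 43°, dip direction 240°

Each apparent-dip line lies in the plane. As unit vectors (x east, y north, z up), v₁ plunges 22°→175° and v₂ plunges 33°→285°.
Cross product v₁ × v₂ gives the pole to the plane: n ∝ (-0.584, -0.347, 0.731).
Dip δ = arctan(|n_h|/n_z) = arctan(0.680/0.731) = 42.9°.
Dip direction = atan2(-0.584, -0.347) = 239° (azimuth of n's horizontal projection).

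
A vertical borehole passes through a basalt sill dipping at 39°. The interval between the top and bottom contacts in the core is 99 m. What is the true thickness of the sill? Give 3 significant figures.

76.9 m

True thickness t = h · cos(dip) = 99 × cos 39°
t = 99 × 0.7771 = 76.937 m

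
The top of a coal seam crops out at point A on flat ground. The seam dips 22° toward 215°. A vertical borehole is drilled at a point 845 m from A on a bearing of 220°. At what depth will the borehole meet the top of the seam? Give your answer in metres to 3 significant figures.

340 m

The hole lies 5° from the dip direction, so the down-dip offset is 845 × cos 5° = 841.78 m.
Depth = down-dip offset × tan(dip) = 841.78 × tan 22° = 841.78 × 0.4040
Depth = 340.10 m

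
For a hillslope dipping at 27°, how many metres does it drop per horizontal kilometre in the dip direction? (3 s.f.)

drop per km = 1000 × tan 27° = 1000 × 0.5095

510 m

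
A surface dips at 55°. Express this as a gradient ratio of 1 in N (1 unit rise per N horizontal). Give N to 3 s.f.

1 in 0.700

1 : N means tan θ = 1/N, so N = 1/tan 55° = 1/1.4281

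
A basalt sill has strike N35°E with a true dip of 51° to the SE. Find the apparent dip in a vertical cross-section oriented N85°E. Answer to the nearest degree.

The section lies 50° from the strike.
tan(apparent dip) = tan 51° · sin 50° = 0.9460
apparent dip = arctan 0.9460 = 43.41°

43°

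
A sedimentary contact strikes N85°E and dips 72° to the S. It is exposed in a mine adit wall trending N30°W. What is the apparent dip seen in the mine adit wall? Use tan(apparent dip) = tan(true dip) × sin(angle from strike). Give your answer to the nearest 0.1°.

70.3°

Angle between strike (N85°E) and section (N30°W): β = 65°.
tan(apparent dip) = tan 72° · sin 65° = 2.7893
apparent dip = arctan 2.7893 = 70.28°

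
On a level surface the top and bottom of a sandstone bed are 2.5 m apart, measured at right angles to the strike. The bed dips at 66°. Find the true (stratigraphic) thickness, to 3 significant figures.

2.28 m

True thickness t = w · sin(dip) = 2.5 × sin 66°
t = 2.5 × 0.9135 = 2.284 m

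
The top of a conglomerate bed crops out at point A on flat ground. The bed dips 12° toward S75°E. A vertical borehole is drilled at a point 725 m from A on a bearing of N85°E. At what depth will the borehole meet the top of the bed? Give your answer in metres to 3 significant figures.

The hole lies 20° from the dip direction, so the down-dip offset is 725 × cos 20° = 681.28 m.
Depth = down-dip offset × tan(dip) = 681.28 × tan 12° = 681.28 × 0.2126
Depth = 144.81 m

145 m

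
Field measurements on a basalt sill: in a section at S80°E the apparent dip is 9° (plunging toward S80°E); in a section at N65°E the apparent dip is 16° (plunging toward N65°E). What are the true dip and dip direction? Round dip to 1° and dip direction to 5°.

true dip 18°, dip direction 040°

The two traces are lines in the plane: v₁ = (sin 100°·cos 9°, cos 100°·cos 9°, −sin 9°), v₂ = (sin 65°·cos 16°, cos 65°·cos 16°, −sin 16°).
The plane normal is n = v₁ × v₂ ∝ (0.111, 0.132, 0.545).
Dip δ = arctan(|n_h|/n_z) = arctan(0.172/0.545) = 17.5°.
Dip direction = atan2(0.111, 0.132) = 40° (azimuth of n's horizontal projection).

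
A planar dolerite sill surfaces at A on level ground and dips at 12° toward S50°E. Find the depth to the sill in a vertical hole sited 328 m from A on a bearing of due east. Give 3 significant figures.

The hole lies 40° from the dip direction, so the down-dip offset is 328 × cos 40° = 251.26 m.
Depth = down-dip offset × tan(dip) = 251.26 × tan 12° = 251.26 × 0.2126
Depth = 53.41 m

53.4 m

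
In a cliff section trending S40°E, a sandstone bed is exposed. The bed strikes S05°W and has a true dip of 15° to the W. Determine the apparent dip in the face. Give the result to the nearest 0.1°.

10.7°

The strike is S05°W and the section trends S40°E; the acute angle between them is β = 45°.
tan α = tan 15° × sin 45° = 0.2679 × 0.7071 = 0.1895
α = arctan(0.1895) = 10.73°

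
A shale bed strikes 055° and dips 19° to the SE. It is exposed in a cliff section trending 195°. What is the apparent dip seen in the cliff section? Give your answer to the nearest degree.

12°

Angle between strike (055°) and section (195°): β = 40°.
tan(apparent dip) = tan 19° · sin 40° = 0.2213
apparent dip = arctan 0.2213 = 12.48°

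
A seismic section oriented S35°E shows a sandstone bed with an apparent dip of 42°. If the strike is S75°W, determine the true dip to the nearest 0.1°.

β = acute angle between strike S75°W and section S35°E = 70°.
tan δ = tan α / sin β = tan 42° / sin 70° = 0.9004 / 0.9397 = 0.9582
δ = arctan(0.9582) = 43.78°

43.8°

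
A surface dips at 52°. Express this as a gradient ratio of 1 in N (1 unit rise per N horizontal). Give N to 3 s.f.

1 : N means tan θ = 1/N, so N = 1/tan 52° = 1/1.2799

1 in 0.781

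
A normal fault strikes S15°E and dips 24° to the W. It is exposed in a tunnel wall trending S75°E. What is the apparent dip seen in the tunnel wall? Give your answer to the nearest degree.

The section lies 60° from the strike.
tan(apparent dip) = tan 24° · sin 60° = 0.3856
apparent dip = arctan 0.3856 = 21.09°

21°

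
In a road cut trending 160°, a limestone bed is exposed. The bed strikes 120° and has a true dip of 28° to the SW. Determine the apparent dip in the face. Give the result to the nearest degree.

Angle between strike (120°) and section (160°): β = 40°.
tan(apparent dip) = tan 28° · sin 40° = 0.3418
α = arctan(0.3418) = 18.87°

19°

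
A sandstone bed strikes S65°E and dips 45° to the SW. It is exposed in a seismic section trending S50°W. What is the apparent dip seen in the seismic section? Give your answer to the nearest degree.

42°

Angle between strike (S65°E) and section (S50°W): β = 65°.
tan(apparent dip) = tan 45° · sin 65° = 0.9063
α = arctan(0.9063) = 42.19°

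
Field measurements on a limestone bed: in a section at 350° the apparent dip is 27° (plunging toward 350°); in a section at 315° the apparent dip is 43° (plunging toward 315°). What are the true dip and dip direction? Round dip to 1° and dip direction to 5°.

Represent each trace as a vector plunging at its apparent dip toward its trend (east-north-up frame): v₁ = (-0.155, 0.877, -0.454), v₂ = (-0.517, 0.517, -0.682).
Cross product v₁ × v₂ gives the pole to the plane: n ∝ (-0.364, 0.129, 0.374).
Dip δ = arctan(|n_h|/n_z) = arctan(0.386/0.374) = 45.9°.
Dip direction = atan2(-0.364, 0.129) = 290° (azimuth of n's horizontal projection).

true dip 46°, dip direction 290°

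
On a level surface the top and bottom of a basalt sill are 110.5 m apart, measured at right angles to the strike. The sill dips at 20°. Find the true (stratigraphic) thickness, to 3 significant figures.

37.8 m

True thickness t = w · sin(dip) = 110.5 × sin 20°
t = 110.5 × 0.3420 = 37.793 m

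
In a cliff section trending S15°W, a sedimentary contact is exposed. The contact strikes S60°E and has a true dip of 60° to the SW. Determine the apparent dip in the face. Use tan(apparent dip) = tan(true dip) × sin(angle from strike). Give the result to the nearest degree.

Angle between strike (S60°E) and section (S15°W): β = 75°.
tan α = tan 60° × sin 75° = 1.7321 × 0.9659 = 1.6730
apparent dip = arctan 1.6730 = 59.13°

59°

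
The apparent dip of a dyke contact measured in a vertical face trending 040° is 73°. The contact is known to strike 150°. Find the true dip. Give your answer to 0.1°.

74.0°

β = acute angle between strike 150° and section 040° = 70°.
tan δ = tan α / sin β = tan 73° / sin 70° = 3.2709 / 0.9397 = 3.4808
true dip = arctan 3.4808 = 73.97°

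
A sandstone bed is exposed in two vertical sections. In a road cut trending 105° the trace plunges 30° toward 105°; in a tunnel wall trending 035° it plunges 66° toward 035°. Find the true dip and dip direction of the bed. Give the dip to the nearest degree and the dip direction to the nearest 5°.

true dip 66°, dip direction 030°

The two traces are lines in the plane: v₁ = (sin 105°·cos 30°, cos 105°·cos 30°, −sin 30°), v₂ = (sin 35°·cos 66°, cos 35°·cos 66°, −sin 66°).
n = v₁ × v₂ = (0.371, 0.648, 0.331) (taken with n_z > 0).
tan δ = √(n_x²+n_y²)/n_z = 0.746/0.331, so δ = 66.1°.
The horizontal component of n points toward azimuth atan2(n_x, n_y) = 30°, the dip direction.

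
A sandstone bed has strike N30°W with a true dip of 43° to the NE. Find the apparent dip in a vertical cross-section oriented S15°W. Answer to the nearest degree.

33°

Angle between strike (N30°W) and section (S15°W): β = 45°.
tan(apparent dip) = tan 43° · sin 45° = 0.6594
α = arctan(0.6594) = 33.40°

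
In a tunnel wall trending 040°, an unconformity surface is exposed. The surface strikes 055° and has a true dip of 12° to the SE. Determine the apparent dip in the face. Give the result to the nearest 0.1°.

3.1°

Angle between strike (055°) and section (040°): β = 15°.
tan(apparent dip) = tan 12° · sin 15° = 0.0550
α = arctan(0.0550) = 3.15°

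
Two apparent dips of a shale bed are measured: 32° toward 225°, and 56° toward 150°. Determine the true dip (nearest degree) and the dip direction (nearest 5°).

Represent each trace as a vector plunging at its apparent dip toward its trend (east-north-up frame): v₁ = (-0.600, -0.600, -0.530), v₂ = (0.280, -0.484, -0.829).
Cross product v₁ × v₂ gives the pole to the plane: n ∝ (0.241, -0.645, 0.458).
True dip = arccos(n_z / |n|) = arccos(0.5538) = 56.4°.
The horizontal component of n points toward azimuth atan2(n_x, n_y) = 160°, the dip direction.

true dip 56°, dip direction 160°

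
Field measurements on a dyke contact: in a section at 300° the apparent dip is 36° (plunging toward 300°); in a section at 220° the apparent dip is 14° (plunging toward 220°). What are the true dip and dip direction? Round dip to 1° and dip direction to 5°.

true dip 36°, dip direction 290°

Represent each trace as a vector plunging at its apparent dip toward its trend (east-north-up frame): v₁ = (-0.701, 0.405, -0.588), v₂ = (-0.624, -0.743, -0.242).
The plane normal is n = v₁ × v₂ ∝ (-0.535, 0.197, 0.773).
Dip δ = arctan(|n_h|/n_z) = arctan(0.570/0.773) = 36.4°.
Dip direction = atan2(-0.535, 0.197) = 290° (azimuth of n's horizontal projection).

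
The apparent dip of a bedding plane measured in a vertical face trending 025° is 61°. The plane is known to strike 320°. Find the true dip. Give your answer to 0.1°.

The section is 65° from the strike.
tan(true dip) = tan 61° / sin 65° = 1.9905
δ = arctan(1.9905) = 63.33°

63.3°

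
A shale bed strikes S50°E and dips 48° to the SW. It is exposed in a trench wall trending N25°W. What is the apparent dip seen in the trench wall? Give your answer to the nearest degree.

25°

Angle between strike (S50°E) and section (N25°W): β = 25°.
tan(apparent dip) = tan 48° · sin 25° = 0.4694
apparent dip = arctan 0.4694 = 25.14°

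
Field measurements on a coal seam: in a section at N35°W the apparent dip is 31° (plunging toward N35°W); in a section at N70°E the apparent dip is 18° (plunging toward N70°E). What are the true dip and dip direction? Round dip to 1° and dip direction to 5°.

The two traces are lines in the plane: v₁ = (sin 325°·cos 31°, cos 325°·cos 31°, −sin 31°), v₂ = (sin 70°·cos 18°, cos 70°·cos 18°, −sin 18°).
n = v₁ × v₂ = (0.049, 0.612, 0.787) (taken with n_z > 0).
Dip δ = arctan(|n_h|/n_z) = arctan(0.614/0.787) = 38.0°.
Dip direction = azimuth of (n_x, n_y) = atan2(0.049, 0.612) = 5°.

true dip 38°, dip direction 005°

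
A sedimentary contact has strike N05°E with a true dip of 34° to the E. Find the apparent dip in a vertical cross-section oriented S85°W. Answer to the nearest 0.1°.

Angle between strike (N05°E) and section (S85°W): β = 80°.
tan α = tan 34° × sin 80° = 0.6745 × 0.9848 = 0.6643
α = arctan(0.6643) = 33.59°

33.6°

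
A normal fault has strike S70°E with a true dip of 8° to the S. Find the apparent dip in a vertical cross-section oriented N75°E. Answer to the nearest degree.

5°

The strike is S70°E and the section trends N75°E; the acute angle between them is β = 35°.
tan(apparent dip) = tan 8° · sin 35° = 0.0806
apparent dip = arctan 0.0806 = 4.61°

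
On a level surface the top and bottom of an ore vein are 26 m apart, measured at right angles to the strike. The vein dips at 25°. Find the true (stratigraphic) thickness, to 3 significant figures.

11.0 m

True thickness t = w · sin(dip) = 26 × sin 25°
t = 26 × 0.4226 = 10.988 m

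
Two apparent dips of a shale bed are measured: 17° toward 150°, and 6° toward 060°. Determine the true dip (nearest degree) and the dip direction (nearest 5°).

true dip 18°, dip direction 130°

The two traces are lines in the plane: v₁ = (sin 150°·cos 17°, cos 150°·cos 17°, −sin 17°), v₂ = (sin 60°·cos 6°, cos 60°·cos 6°, −sin 6°).
Cross product v₁ × v₂ gives the pole to the plane: n ∝ (0.232, -0.202, 0.951).
tan δ = √(n_x²+n_y²)/n_z = 0.307/0.951, so δ = 17.9°.
The horizontal component of n points toward azimuth atan2(n_x, n_y) = 131°, the dip direction.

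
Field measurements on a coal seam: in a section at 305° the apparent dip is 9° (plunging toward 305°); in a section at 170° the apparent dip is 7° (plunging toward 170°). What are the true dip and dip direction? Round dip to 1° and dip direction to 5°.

true dip 20°, dip direction 240°

Each apparent-dip line lies in the plane. As unit vectors (x east, y north, z up), v₁ plunges 9°→305° and v₂ plunges 7°→170°.
Cross product v₁ × v₂ gives the pole to the plane: n ∝ (-0.222, -0.126, 0.693).
tan δ = √(n_x²+n_y²)/n_z = 0.255/0.693, so δ = 20.2°.
The horizontal component of n points toward azimuth atan2(n_x, n_y) = 241°, the dip direction.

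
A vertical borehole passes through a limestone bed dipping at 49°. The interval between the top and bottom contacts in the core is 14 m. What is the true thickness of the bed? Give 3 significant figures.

9.18 m

True thickness t = h · cos(dip) = 14 × cos 49°
t = 14 × 0.6561 = 9.185 m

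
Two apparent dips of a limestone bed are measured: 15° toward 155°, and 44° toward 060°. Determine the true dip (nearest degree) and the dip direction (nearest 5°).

true dip 46°, dip direction 080°

Represent each trace as a vector plunging at its apparent dip toward its trend (east-north-up frame): v₁ = (0.408, -0.875, -0.259), v₂ = (0.623, 0.360, -0.695).
The plane normal is n = v₁ × v₂ ∝ (0.701, 0.122, 0.692).
Dip δ = arctan(|n_h|/n_z) = arctan(0.712/0.692) = 45.8°.
Dip direction = atan2(0.701, 0.122) = 80° (azimuth of n's horizontal projection).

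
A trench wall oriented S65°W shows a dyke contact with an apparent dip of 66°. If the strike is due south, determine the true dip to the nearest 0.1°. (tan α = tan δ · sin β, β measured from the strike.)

β = acute angle between strike due south and section S65°W = 65°.
tan δ = tan α / sin β = tan 66° / sin 65° = 2.2460 / 0.9063 = 2.4782
δ = arctan(2.4782) = 68.03°

68.0°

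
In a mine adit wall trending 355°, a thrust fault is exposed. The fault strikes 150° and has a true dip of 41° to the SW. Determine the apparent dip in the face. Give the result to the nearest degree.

The section lies 25° from the strike.
tan α = tan 41° × sin 25° = 0.8693 × 0.4226 = 0.3674
apparent dip = arctan 0.3674 = 20.17°

20°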